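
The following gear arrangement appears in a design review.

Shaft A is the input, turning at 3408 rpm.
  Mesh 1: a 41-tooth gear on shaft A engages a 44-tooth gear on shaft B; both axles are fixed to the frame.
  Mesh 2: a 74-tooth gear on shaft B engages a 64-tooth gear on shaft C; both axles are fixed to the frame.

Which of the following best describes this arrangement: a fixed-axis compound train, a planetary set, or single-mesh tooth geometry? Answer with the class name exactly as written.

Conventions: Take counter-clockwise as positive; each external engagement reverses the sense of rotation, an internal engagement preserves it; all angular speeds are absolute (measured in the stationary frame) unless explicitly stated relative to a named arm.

fixed-axis compound train

class = fixed-axis compound train [2 meshes; 2 ratios multiply, 2 sense flips]
classification: fixed-axis compound train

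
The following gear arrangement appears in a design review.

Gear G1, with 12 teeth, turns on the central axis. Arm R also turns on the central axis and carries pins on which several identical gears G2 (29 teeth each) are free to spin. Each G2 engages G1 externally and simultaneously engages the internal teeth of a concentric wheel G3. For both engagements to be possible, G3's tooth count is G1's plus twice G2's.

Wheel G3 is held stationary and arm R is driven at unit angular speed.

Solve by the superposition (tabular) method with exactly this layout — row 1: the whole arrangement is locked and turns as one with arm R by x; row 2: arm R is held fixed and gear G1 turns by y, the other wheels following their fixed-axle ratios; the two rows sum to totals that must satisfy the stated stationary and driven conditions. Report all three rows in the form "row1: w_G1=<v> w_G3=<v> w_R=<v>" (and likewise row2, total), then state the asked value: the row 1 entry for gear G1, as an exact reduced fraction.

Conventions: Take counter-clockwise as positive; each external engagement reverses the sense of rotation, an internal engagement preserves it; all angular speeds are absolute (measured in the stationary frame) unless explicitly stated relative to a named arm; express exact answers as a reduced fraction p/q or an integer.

row1: w_G1=1 w_G3=1 w_R=1
row2: w_G1=35/6 w_G3=-1 w_R=0
total: w_G1=41/6 w_G3=0 w_R=1
asked value: 1

planetary set (12T centre, 29T on arm, 70T internal) — Willis relation
row 1 — lock + rotate with arm: ω_sun = ω_ring = ω_arm = x
row 2: sun turns y, ring = −(12/70)·y, arm 0
boundary: total ω_ring = x − (12/70)·y = 0 and total ω_arm = x = 1  ⇒  y = 35/6, x = 1
row 2 ring = −(12/70)·35/6 = -1
totals (row 1 + row 2): sun 1 + 35/6 = 41/6, ring 1 + (-1) = 0, arm 1 + 0 = 1
asked cell (row1, sun) = 1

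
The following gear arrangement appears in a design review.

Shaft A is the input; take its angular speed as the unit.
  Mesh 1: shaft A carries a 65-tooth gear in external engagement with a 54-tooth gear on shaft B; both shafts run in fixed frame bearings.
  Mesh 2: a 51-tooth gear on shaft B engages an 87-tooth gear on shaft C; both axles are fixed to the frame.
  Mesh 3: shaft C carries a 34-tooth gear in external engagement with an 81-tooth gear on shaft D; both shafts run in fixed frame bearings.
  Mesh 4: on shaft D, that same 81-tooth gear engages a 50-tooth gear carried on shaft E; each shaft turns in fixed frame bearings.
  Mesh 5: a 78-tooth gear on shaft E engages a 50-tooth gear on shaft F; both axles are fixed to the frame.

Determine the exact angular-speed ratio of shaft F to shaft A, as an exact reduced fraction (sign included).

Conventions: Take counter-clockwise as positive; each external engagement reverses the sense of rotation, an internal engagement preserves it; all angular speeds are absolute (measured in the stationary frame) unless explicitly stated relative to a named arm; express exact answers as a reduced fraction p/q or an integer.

class = fixed-axis compound train [5 meshes; 5 ratios multiply, 5 sense flips]
mesh 1 [65T→54T]: running ratio 65/54, sense −
mesh 2 [51T→87T]: running ratio 1105/1566, sense +
mesh 3 [34T→81T]: running ratio 18785/63423, sense −
mesh 4 [81T→50T]: running ratio 3757/7830, sense +
mesh 5 [78T→50T]: running ratio 48841/65250, sense −
ω_out/ω_in = -48841/65250

-48841/65250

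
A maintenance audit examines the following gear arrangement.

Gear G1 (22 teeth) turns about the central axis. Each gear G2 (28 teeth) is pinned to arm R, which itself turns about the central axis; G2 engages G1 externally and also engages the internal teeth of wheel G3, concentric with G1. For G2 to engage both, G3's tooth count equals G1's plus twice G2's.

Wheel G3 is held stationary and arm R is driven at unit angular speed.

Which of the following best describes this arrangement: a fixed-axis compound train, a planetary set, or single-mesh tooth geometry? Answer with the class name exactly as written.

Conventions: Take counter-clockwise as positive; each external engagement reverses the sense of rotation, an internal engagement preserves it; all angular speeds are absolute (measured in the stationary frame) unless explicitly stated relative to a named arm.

planetary set

planetary set (22T centre, 28T on arm, 78T internal) — Willis relation
classification: planetary set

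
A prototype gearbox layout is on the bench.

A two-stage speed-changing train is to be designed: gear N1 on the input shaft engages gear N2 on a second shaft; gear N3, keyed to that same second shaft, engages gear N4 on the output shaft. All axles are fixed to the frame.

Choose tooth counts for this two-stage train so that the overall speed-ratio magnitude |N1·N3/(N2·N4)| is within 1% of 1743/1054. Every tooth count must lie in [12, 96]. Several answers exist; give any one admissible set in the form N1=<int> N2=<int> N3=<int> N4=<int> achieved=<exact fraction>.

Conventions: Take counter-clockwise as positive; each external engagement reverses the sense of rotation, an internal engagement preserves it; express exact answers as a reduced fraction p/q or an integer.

topology: fixed-axis compound train — 2 stages, target 1743/1054
target = 1743/1054 in lowest terms: an exact hit needs N1·N3 = k·1743 and N2·N4 = k·1054 for one integer k, every count in [12, 96]; additionally prefer no 1:1 stage (N1 ≠ N2, N3 ≠ N4)
k = 1: N1·N3 = 1743 = 21·83, N2·N4 = 1054 = 17·62
achieved = 21·83/(17·62) = 1743/1054; |achieved − target| = 0 ≤ 1743/105400 ✓

N1=21 N2=17 N3=83 N4=62 achieved=1743/1054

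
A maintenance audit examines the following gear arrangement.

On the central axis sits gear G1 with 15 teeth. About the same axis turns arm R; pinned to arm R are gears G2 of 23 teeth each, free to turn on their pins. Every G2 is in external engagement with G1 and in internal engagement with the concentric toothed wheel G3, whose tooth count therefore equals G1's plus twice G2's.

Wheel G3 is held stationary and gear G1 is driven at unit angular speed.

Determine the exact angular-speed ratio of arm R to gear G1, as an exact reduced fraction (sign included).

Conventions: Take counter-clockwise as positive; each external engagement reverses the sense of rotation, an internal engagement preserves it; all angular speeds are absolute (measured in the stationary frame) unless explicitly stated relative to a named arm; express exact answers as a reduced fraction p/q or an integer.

15/76

recognized (axles ride arm R): planetary set, 15/23/61 teeth
ring teeth: 15 + 2·23 = 61
15(ω_sun−ω_arm) = −61(ω_ring−ω_arm),  ω_ring = 0, ω_sun = 1
15(1−ω_arm) = −61(0−ω_arm)  ⇒  76·ω_arm = 15  ⇒  ω_arm = 15/76
ω_out/ω_in = 15/76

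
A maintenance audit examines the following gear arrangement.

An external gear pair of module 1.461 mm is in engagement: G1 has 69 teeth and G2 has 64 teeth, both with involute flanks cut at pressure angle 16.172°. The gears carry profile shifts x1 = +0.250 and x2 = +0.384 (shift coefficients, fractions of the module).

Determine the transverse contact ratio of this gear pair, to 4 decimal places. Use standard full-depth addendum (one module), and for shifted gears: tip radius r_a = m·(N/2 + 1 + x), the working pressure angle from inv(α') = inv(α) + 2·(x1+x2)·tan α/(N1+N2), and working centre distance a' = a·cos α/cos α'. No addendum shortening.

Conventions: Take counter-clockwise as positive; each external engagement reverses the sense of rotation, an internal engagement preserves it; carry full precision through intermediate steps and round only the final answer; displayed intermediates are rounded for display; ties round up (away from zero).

1.9474

topology: single-mesh involute geometry — m = 1.461, 69T/64T pair
base radii: r_b1 = 48.409989, r_b2 = 44.902019
tip radii: r_a1 = 52.230750, r_a2 = 48.774024
inv(α') = inv(16.172°) + 2·(+0.250+0.384)·tan α/(69+64) = 0.01050713  ⇒  α' = 17.86139°
a' = a·cos α / cos α' = 97.1565·cos 16.172°/cos 17.86139° = 98.037278
action lengths: √(r_a1²−r_b1²) = 19.609288, √(r_a2²−r_b2²) = 19.045054
base pitch p_b = π·m·cos α = 4.408245
CR = (19.609288 + 19.045054 − 98.037278·sin 17.86139°)/4.408245 = 1.947443
contact ratio ≈ 1.9474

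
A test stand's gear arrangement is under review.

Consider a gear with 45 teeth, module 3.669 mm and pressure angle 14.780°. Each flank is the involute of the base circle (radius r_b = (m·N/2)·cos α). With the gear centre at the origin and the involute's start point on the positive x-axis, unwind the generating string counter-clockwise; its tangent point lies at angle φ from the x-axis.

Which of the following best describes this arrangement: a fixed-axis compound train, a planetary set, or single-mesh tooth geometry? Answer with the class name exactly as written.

recognized (one wheel, involute flank): single-mesh tooth geometry, m = 3.669, N = 45
classification: single-mesh tooth geometry

single-mesh tooth geometry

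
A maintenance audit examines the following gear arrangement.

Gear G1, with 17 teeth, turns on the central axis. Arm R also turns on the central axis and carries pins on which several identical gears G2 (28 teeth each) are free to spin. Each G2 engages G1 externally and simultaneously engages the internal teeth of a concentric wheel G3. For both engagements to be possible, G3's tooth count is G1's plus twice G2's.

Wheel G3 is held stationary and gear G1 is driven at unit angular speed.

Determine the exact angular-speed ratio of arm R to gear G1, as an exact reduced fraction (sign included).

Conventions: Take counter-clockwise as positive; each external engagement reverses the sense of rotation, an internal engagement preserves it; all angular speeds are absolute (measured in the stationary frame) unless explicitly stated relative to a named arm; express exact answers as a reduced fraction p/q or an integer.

17/90

planetary set (17T centre, 28T on arm, 73T internal) — Willis relation
ring teeth: 17 + 2·28 = 73
17(ω_sun−ω_arm) = −73(ω_ring−ω_arm),  ω_ring = 0, ω_sun = 1
17(1−ω_arm) = −73(0−ω_arm)  ⇒  90·ω_arm = 17  ⇒  ω_arm = 17/90
ω_out/ω_in = 17/90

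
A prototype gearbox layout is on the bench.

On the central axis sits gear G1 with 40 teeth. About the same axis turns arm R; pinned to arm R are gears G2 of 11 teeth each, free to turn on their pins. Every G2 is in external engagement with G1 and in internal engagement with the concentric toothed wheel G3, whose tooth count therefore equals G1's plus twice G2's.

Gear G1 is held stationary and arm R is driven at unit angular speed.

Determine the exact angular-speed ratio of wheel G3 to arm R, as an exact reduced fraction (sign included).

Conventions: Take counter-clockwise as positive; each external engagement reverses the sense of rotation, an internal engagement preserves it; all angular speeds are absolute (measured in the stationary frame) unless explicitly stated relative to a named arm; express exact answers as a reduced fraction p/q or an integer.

class = planetary set [G3 = 40+2·11 = 62; Willis about the carrier]
ring teeth: 40 + 2·11 = 62
40(ω_sun−ω_arm) = −62(ω_ring−ω_arm),  ω_sun = 0, ω_arm = 1
ω_ring = 1 − (40/62)(0−1) = 51/31
ω_out/ω_in = 51/31

51/31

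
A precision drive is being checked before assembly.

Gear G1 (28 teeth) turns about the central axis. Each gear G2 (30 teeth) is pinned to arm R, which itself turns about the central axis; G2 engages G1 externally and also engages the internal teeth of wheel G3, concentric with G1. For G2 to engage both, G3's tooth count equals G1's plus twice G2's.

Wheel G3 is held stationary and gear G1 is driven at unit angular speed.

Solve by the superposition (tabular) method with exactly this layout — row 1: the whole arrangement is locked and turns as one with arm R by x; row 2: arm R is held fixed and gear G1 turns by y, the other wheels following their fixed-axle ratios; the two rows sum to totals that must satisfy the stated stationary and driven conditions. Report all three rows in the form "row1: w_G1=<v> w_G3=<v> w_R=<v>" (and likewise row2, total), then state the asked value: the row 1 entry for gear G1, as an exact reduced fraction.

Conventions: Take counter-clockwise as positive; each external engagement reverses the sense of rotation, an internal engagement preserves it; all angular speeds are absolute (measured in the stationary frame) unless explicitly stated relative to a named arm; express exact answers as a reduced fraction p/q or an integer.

row1: w_G1=7/29 w_G3=7/29 w_R=7/29
row2: w_G1=22/29 w_G3=-7/29 w_R=0
total: w_G1=1 w_G3=0 w_R=7/29
asked value: 7/29

planetary set (28T centre, 30T on arm, 88T internal) — Willis relation
superposition row 1 [locked train]: every member turns x
row 2 (arm held, sun turns y): ω_ring = −(28/88)·y, ω_arm = 0
boundary: total ω_ring = x − (28/88)·y = 0 and total ω_sun = x + y = 1  ⇒  y = 22/29, x = 7/29
row 2 ring = −(28/88)·22/29 = -7/29
totals (row 1 + row 2): sun 7/29 + 22/29 = 1, ring 7/29 + (-7/29) = 0, arm 7/29 + 0 = 7/29
asked cell (row1, sun) = 7/29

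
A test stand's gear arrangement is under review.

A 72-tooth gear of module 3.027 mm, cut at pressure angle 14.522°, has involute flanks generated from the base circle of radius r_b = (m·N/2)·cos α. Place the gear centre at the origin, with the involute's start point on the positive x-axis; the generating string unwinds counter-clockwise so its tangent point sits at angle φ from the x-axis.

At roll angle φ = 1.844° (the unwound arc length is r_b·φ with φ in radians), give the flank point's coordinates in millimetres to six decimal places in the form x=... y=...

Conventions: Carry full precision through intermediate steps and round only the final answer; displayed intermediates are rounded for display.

x=105.545120 y=0.001172

recognized (one wheel, involute flank): single-mesh tooth geometry, m = 3.027, N = 72
pitch radius r_p = m·N/2 = 3.027·72/2 = 108.972000
base radius r_b = r_p·cos α = 108.972000·cos 14.522° = 105.490500
roll angle φ = 1.844° = 0.03218387 rad
x = r_b·(cos φ + φ·sin φ) = 105.545120
y = r_b·(sin φ − φ·cos φ) = 0.001172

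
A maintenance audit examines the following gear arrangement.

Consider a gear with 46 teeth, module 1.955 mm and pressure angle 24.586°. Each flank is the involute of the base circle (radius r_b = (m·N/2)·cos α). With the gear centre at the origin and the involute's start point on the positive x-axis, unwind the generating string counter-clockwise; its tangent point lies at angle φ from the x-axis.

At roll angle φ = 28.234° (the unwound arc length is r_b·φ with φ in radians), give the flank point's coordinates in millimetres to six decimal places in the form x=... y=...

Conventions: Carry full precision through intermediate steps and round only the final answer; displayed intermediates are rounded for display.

class = single-mesh tooth geometry [base-circle involute, m = 1.955, 46T]
pitch radius r_p = m·N/2 = 1.955·46/2 = 44.965000
base radius r_b = r_p·cos α = 44.965000·cos 24.586° = 40.888374
roll angle φ = 28.234° = 0.49277626 rad
x = r_b·(cos φ + φ·sin φ) = 45.555469
y = r_b·(sin φ − φ·cos φ) = 1.591641

x=45.555469 y=1.591641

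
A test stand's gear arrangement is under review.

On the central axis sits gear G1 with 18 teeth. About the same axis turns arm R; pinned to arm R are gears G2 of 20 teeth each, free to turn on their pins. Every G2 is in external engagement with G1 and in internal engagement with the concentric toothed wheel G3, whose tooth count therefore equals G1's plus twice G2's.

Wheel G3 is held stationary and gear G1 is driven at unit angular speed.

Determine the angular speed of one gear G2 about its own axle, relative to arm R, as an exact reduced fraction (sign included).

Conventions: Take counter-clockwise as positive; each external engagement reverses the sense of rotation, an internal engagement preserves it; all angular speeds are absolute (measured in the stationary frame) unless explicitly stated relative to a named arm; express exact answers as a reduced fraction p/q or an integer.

-261/380

class = planetary set [G3 = 18+2·20 = 58; Willis about the carrier]
ring teeth: 18 + 2·20 = 58
18(ω_sun−ω_arm) = −58(ω_ring−ω_arm),  ω_ring = 0, ω_sun = 1
18(1−ω_arm) = −58(0−ω_arm)  ⇒  76·ω_arm = 18  ⇒  ω_arm = 9/38
sun–planet mesh: 18·(1−9/38) = −20·(ω_p−ω_arm)  ⇒  ω_p−ω_arm = -261/380
exact speed ratio = -261/380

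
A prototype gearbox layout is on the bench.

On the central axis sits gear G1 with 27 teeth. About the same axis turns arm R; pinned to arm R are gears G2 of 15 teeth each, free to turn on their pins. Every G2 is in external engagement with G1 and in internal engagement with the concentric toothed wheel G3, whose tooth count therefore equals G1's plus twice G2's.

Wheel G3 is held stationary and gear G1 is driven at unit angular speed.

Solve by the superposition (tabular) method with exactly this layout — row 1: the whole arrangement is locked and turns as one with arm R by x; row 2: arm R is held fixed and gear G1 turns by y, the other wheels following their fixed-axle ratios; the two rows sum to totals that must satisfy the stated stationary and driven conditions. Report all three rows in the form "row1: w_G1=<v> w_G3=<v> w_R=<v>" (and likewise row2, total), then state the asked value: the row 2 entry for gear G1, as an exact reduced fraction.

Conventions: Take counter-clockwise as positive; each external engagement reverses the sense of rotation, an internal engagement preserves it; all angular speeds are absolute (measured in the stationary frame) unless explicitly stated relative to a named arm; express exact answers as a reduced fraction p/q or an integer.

topology: planetary set — G1 27T / G2 15T / G3 57T, arm = carrier (Willis)
row 1 — lock + rotate with arm: ω_sun = ω_ring = ω_arm = x
row 2: sun turns y, ring = −(27/57)·y, arm 0
boundary: total ω_ring = x − (27/57)·y = 0 and total ω_sun = x + y = 1  ⇒  y = 19/28, x = 9/28
row 2 ring = −(27/57)·19/28 = -9/28
totals (row 1 + row 2): sun 9/28 + 19/28 = 1, ring 9/28 + (-9/28) = 0, arm 9/28 + 0 = 9/28
asked cell (row2, sun) = 19/28

row1: w_G1=9/28 w_G3=9/28 w_R=9/28
row2: w_G1=19/28 w_G3=-9/28 w_R=0
total: w_G1=1 w_G3=0 w_R=9/28
asked value: 19/28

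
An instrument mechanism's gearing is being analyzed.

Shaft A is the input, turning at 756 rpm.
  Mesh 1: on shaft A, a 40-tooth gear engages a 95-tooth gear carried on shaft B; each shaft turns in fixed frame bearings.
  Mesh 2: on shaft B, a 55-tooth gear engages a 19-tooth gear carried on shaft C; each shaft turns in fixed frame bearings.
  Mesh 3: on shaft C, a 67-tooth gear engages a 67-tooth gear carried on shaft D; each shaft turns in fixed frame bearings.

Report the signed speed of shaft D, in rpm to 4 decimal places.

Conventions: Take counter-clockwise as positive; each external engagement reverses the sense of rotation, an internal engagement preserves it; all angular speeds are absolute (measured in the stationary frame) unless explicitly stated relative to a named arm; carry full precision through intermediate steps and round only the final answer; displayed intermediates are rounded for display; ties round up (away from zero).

class = fixed-axis compound train [3 meshes; 3 ratios multiply, 3 sense flips]
mesh 1 [40T→95T]: ω = 756.0000×40/95 = 318.3158 rpm, sense flips to −
mesh 2 [55T→19T]: ω = 318.3158×55/19 = 921.4404 rpm, sense flips to +
mesh 3 [67T→67T]: ω = 921.4404×67/67 = 921.4404 rpm, sense flips to −
signed output speed = -921.4404 rpm

-921.4404 rpm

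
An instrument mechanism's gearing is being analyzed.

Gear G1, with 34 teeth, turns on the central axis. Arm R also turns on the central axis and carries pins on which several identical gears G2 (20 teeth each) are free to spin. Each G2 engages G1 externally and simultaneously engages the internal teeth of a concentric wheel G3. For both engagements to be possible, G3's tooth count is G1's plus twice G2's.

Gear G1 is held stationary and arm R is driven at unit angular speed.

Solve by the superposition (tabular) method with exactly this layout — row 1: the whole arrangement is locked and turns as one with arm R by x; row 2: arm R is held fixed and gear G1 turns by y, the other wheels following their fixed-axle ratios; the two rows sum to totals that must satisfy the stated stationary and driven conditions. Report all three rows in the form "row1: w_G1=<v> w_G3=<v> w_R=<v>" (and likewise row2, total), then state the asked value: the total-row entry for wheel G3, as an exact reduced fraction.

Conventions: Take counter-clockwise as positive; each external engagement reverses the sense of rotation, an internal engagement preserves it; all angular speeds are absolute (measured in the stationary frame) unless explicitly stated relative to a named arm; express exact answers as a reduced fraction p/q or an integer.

row1: w_G1=1 w_G3=1 w_R=1
row2: w_G1=-1 w_G3=17/37 w_R=0
total: w_G1=0 w_G3=54/37 w_R=1
asked value: 54/37

topology: planetary set — G1 34T / G2 20T / G3 74T, arm = carrier (Willis)
row 1 — lock + rotate with arm: ω_sun = ω_ring = ω_arm = x
superposition row 2 [arm held]: sun y, ring −(34/74)·y, arm 0
boundary: total ω_sun = x + y = 0 and total ω_arm = x = 1  ⇒  y = -1, x = 1
row 2 ring = −(34/74)·(-1) = 17/37
totals (row 1 + row 2): sun 1 + (-1) = 0, ring 1 + 17/37 = 54/37, arm 1 + 0 = 1
asked cell (total, ring) = 54/37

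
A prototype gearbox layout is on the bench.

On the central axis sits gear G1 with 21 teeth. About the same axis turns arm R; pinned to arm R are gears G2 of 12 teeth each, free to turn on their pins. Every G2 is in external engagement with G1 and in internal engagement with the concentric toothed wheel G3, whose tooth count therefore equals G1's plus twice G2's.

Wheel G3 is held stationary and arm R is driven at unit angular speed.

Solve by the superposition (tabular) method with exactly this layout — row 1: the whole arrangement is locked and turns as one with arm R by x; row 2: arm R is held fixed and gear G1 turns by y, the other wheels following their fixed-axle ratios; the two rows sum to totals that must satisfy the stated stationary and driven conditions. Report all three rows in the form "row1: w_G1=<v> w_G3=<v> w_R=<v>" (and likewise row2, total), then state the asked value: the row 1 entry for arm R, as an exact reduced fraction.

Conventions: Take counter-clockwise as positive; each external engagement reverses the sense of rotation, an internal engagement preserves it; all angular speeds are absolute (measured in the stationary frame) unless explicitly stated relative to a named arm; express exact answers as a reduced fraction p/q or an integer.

topology: planetary set — G1 21T / G2 12T / G3 45T, arm = carrier (Willis)
row 1: whole set turns with the arm by x
row 2 — arm fixed, fixed-axis ratios: sun y, ring −(21/45)·y, arm 0
boundary: total ω_ring = x − (21/45)·y = 0 and total ω_arm = x = 1  ⇒  y = 15/7, x = 1
row 2 ring = −(21/45)·15/7 = -1
totals (row 1 + row 2): sun 1 + 15/7 = 22/7, ring 1 + (-1) = 0, arm 1 + 0 = 1
asked cell (row1, arm) = 1

row1: w_G1=1 w_G3=1 w_R=1
row2: w_G1=15/7 w_G3=-1 w_R=0
total: w_G1=22/7 w_G3=0 w_R=1
asked value: 1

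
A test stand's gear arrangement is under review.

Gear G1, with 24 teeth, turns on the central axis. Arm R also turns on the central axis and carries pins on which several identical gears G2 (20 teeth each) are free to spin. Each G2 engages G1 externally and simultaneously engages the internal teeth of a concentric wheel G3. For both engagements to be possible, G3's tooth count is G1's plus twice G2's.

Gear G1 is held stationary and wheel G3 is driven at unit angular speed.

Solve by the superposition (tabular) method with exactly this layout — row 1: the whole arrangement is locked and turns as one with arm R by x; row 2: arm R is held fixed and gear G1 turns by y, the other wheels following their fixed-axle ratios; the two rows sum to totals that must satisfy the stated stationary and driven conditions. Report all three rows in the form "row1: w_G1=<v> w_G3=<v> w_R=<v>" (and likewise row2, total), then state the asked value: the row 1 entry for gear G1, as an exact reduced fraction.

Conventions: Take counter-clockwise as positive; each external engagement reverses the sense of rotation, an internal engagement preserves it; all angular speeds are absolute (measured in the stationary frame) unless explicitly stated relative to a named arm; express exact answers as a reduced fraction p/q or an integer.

class = planetary set [G3 = 24+2·20 = 64; Willis about the carrier]
row 1 (train locked, turned with arm): all members turn x
row 2 (arm held, sun turns y): ω_ring = −(24/64)·y, ω_arm = 0
boundary: total ω_sun = x + y = 0 and total ω_ring = x − (24/64)·y = 1  ⇒  y = -8/11, x = 8/11
row 2 ring = −(24/64)·(-8/11) = 3/11
totals (row 1 + row 2): sun 8/11 + (-8/11) = 0, ring 8/11 + 3/11 = 1, arm 8/11 + 0 = 8/11
asked cell (row1, sun) = 8/11

row1: w_G1=8/11 w_G3=8/11 w_R=8/11
row2: w_G1=-8/11 w_G3=3/11 w_R=0
total: w_G1=0 w_G3=1 w_R=8/11
asked value: 8/11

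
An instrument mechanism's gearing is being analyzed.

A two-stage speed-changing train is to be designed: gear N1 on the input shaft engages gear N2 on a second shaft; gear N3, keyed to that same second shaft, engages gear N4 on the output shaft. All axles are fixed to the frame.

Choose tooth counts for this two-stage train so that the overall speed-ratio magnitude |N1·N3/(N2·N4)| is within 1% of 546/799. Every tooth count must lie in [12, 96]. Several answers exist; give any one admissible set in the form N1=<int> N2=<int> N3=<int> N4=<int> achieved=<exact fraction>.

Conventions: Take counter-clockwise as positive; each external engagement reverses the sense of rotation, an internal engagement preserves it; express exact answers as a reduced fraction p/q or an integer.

class = fixed-axis compound train [2-stage, 546/799 wanted]
target = 546/799 in lowest terms: an exact hit needs N1·N3 = k·546 and N2·N4 = k·799 for one integer k, every count in [12, 96]; additionally prefer no 1:1 stage (N1 ≠ N2, N3 ≠ N4)
k = 1: N1·N3 = 546 = 13·42, N2·N4 = 799 = 17·47
achieved = 13·42/(17·47) = 546/799; |achieved − target| = 0 ≤ 273/39950 ✓

N1=13 N2=17 N3=42 N4=47 achieved=546/799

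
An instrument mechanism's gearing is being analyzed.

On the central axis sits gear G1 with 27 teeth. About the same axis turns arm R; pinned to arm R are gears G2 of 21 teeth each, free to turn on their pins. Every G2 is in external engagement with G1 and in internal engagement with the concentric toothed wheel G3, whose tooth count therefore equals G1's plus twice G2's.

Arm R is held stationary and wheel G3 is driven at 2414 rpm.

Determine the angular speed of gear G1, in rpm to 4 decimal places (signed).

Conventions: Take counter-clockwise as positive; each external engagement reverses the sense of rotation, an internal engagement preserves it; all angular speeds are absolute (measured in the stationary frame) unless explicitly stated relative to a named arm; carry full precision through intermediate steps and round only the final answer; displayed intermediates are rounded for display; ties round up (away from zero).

class = planetary set [G3 = 27+2·21 = 69; Willis about the carrier]
normalise by the input: solve with ω_ring = 1, then scale by 2414 rpm
ring teeth: 27 + 2·21 = 69
27(ω_sun−ω_arm) = −69(ω_ring−ω_arm),  ω_arm = 0, ω_ring = 1
ω_sun = 0 − (69/27)(1−0) = -23/9
scale: ω_sun = -23/9 × 2414 rpm = -6169.1111 rpm

-6169.1111 rpm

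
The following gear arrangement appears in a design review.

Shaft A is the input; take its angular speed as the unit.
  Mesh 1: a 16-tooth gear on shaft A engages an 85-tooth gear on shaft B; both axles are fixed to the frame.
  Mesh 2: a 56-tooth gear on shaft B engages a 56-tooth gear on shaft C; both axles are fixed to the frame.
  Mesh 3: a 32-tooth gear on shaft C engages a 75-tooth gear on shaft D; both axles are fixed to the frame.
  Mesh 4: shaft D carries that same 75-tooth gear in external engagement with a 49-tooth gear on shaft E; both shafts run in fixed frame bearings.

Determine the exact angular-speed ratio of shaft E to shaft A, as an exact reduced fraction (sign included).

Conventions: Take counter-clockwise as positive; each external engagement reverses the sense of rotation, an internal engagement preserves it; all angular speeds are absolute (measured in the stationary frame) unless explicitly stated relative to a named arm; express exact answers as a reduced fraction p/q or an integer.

class = fixed-axis compound train [4 meshes; 4 ratios multiply, 4 sense flips]
mesh 1 [16T→85T]: running ratio 16/85, sense −
mesh 2 [56T→56T]: running ratio 16/85, sense +
mesh 3 [32T→75T]: running ratio 512/6375, sense −
mesh 4 [75T→49T]: running ratio 512/4165, sense +
ω_out/ω_in = 512/4165

512/4165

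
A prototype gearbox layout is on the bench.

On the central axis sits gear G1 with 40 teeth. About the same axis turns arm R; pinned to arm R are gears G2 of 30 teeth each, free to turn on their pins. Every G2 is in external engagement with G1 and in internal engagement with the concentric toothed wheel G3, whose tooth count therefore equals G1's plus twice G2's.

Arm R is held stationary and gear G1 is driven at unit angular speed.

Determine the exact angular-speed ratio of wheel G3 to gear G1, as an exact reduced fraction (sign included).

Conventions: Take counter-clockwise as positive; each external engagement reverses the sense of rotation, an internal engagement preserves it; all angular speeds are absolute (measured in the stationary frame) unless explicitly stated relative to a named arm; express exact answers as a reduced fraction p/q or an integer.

topology: planetary set — G1 40T / G2 30T / G3 100T, arm = carrier (Willis)
ring teeth: 40 + 2·30 = 100
40(ω_sun−ω_arm) = −100(ω_ring−ω_arm),  ω_arm = 0, ω_sun = 1
ω_ring = 0 − (40/100)(1−0) = -2/5
ω_out/ω_in = -2/5

-2/5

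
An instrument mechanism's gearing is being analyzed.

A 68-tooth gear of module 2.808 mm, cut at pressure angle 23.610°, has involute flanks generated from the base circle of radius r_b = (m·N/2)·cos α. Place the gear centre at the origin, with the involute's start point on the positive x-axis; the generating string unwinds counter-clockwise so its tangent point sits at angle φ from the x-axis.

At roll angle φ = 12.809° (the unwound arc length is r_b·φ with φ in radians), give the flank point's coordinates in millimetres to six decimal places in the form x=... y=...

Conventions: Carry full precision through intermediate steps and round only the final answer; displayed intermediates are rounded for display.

class = single-mesh tooth geometry [base-circle involute, m = 2.808, 68T]
pitch radius r_p = m·N/2 = 2.808·68/2 = 95.472000
base radius r_b = r_p·cos α = 95.472000·cos 23.610° = 87.480310
roll angle φ = 12.809° = 0.22355922 rad
x = r_b·(cos φ + φ·sin φ) = 89.639149
y = r_b·(sin φ − φ·cos φ) = 0.324186

x=89.639149 y=0.324186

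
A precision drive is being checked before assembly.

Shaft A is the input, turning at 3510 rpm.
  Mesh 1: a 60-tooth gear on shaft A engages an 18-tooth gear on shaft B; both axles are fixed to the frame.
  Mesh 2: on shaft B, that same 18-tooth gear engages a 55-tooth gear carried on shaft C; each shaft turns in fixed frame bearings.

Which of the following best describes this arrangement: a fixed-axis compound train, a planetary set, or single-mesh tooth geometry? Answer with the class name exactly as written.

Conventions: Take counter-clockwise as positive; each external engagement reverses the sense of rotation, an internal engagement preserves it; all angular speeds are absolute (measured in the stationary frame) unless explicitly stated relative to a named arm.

class = fixed-axis compound train [2 meshes; 2 ratios multiply, 2 sense flips]
classification: fixed-axis compound train

fixed-axis compound train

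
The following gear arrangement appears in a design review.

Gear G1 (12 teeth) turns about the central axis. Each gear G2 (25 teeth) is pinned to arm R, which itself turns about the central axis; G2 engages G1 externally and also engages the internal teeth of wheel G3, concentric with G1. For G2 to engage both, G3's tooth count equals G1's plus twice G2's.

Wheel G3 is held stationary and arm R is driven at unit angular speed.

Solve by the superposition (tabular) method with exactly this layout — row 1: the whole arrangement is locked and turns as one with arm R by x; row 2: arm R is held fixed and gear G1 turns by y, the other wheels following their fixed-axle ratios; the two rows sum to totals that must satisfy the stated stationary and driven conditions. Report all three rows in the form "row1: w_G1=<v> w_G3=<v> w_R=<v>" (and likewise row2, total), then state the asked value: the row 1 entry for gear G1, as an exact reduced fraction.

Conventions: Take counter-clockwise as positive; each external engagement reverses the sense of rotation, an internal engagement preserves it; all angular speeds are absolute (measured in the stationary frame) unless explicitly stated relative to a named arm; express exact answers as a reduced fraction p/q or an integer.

topology: planetary set — G1 12T / G2 25T / G3 62T, arm = carrier (Willis)
row 1 (train locked, turned with arm): all members turn x
row 2 (arm held, sun turns y): ω_ring = −(12/62)·y, ω_arm = 0
boundary: total ω_ring = x − (12/62)·y = 0 and total ω_arm = x = 1  ⇒  y = 31/6, x = 1
row 2 ring = −(12/62)·31/6 = -1
totals (row 1 + row 2): sun 1 + 31/6 = 37/6, ring 1 + (-1) = 0, arm 1 + 0 = 1
asked cell (row1, sun) = 1

row1: w_G1=1 w_G3=1 w_R=1
row2: w_G1=31/6 w_G3=-1 w_R=0
total: w_G1=37/6 w_G3=0 w_R=1
asked value: 1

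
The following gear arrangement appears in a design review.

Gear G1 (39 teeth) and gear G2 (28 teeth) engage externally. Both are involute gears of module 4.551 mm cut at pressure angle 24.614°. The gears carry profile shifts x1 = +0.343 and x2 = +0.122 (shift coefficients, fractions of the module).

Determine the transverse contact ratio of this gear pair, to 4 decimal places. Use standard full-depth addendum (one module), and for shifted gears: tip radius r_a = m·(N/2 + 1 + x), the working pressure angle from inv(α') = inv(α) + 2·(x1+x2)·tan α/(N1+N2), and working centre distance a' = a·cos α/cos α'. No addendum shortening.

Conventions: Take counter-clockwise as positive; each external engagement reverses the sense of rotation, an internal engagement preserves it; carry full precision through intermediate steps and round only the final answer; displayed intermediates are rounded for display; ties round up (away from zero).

recognized (one external pair, fixed centres): single-mesh tooth geometry, m = 4.551, N1 = 39, N2 = 28
base radii: r_b1 = 80.680675, r_b2 = 57.924587
tip radii: r_a1 = 94.856493, r_a2 = 68.820222
inv(α') = inv(24.614°) + 2·(+0.343+0.122)·tan α/(39+28) = 0.03489514  ⇒  α' = 26.22609°
a' = a·cos α / cos α' = 152.4585·cos 24.614°/cos 26.22609° = 154.511063
action lengths: √(r_a1²−r_b1²) = 49.883695, √(r_a2²−r_b2²) = 37.161340
base pitch p_b = π·m·cos α = 12.998247
CR = (49.883695 + 37.161340 − 154.511063·sin 26.22609°)/12.998247 = 1.443607
contact ratio ≈ 1.4436

1.4436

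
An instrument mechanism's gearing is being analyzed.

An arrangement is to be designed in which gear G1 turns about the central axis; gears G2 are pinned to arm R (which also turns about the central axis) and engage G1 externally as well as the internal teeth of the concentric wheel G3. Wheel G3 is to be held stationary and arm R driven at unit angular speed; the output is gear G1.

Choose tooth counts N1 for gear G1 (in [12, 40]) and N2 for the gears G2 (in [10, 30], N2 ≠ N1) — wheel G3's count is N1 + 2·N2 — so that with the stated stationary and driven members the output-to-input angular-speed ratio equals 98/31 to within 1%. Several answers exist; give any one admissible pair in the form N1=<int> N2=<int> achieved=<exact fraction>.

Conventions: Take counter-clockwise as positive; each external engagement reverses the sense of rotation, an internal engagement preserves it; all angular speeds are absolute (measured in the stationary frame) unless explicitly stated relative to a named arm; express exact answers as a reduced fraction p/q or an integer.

N1=31 N2=18 achieved=98/31

topology: planetary set — design target 98/31, arm = carrier (Willis)
Willis with ω_ring = 0: ω_sun/ω_arm = (N1+N3)/N1; set equal to 98/31  ⇒  N3/N1 = 98/31 − 1 = 67/31
N3 = N1 + 2·N2  ⇒  N2/N1 = (N3/N1 − 1)/2 = (67/31 − 1)/2 = 18/31
smallest multiple with N1 ≥ 12 and N2 ≥ 10: k = 1  ⇒  N1 = 1·31 = 31, N2 = 1·18 = 18 (N1 ≤ 40, N2 ≤ 30, N2 ≠ N1 ✓), N3 = 31 + 2·18 = 67
check: (N1+N3)/N1 with N1 = 31, N3 = 67 gives 98/31; |achieved − target| = 0 ≤ 49/1550 ✓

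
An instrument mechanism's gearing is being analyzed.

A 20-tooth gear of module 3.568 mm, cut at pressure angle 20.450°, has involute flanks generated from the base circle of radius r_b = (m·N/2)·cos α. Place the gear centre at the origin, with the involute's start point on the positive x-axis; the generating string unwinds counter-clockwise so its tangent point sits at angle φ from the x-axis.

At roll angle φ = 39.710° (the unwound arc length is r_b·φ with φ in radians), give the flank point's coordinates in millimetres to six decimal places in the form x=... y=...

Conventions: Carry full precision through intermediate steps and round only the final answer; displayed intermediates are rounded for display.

class = single-mesh tooth geometry [base-circle involute, m = 3.568, 20T]
pitch radius r_p = m·N/2 = 3.568·20/2 = 35.680000
base radius r_b = r_p·cos α = 35.680000·cos 20.450° = 33.431355
roll angle φ = 39.710° = 0.69307025 rad
x = r_b·(cos φ + φ·sin φ) = 40.521881
y = r_b·(sin φ − φ·cos φ) = 3.534745

x=40.521881 y=3.534745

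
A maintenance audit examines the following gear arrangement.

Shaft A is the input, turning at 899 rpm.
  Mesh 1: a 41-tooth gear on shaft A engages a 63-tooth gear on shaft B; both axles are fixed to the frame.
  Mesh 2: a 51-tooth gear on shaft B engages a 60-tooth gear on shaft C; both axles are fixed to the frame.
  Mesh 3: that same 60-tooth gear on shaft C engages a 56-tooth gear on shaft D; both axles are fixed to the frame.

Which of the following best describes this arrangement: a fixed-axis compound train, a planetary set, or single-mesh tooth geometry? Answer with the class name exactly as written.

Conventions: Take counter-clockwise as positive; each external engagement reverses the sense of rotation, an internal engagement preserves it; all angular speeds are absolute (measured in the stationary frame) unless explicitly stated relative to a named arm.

fixed-axis compound train

class = fixed-axis compound train [3 meshes; 3 ratios multiply, 3 sense flips]
classification: fixed-axis compound train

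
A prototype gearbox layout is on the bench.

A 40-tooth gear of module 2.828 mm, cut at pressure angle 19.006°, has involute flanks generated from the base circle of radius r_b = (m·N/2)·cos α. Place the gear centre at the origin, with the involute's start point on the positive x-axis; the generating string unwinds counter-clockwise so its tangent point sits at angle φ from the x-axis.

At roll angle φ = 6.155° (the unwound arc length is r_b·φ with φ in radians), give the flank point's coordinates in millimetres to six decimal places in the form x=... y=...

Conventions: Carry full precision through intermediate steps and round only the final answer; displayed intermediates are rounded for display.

x=53.784276 y=0.022073

class = single-mesh tooth geometry [base-circle involute, m = 2.828, 40T]
pitch radius r_p = m·N/2 = 2.828·40/2 = 56.560000
base radius r_b = r_p·cos α = 56.560000·cos 19.006° = 53.476602
roll angle φ = 6.155° = 0.10742502 rad
x = r_b·(cos φ + φ·sin φ) = 53.784276
y = r_b·(sin φ − φ·cos φ) = 0.022073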